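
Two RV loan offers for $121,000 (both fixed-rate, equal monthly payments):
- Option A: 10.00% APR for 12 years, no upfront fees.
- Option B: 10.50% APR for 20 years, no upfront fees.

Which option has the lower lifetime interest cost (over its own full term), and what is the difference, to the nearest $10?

Option A: monthly rate = 10%/12 = 0.0083333; payment = 121,000 × 0.0083333 / (1 − (1+0.0083333)^−144) = $1,446.04.
Total interest on Option A = 144 × $1,446.04 − $121,000 = $87,229.76.
Option B: at 10.50% the monthly rate is 0.0087500, so the payment is 121,000 × 0.0087500 / (1 − 1.0087500^−240) = $1,208.04.
Total interest on Option B = 240 × $1,208.04 − $121,000 = $168,929.60.
Option A is lower by $81,699.84.

Option A by $81,700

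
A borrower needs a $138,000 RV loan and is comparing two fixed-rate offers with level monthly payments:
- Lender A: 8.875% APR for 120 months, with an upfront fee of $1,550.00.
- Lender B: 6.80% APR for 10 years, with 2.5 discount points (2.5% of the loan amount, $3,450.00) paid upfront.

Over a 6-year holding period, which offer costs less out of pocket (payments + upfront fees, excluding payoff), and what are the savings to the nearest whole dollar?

Lender B by $8,950

Lender A: monthly rate = 8.875%/12 = 0.0073958; payment = 138,000 × 0.0073958 / (1 − (1+0.0073958)^−120) = $1,738.80.
Lender B: monthly rate = 6.8%/12 = 0.0056667; payment = 138,000 × 0.0056667 / (1 − (1+0.0056667)^−120) = $1,588.11.
Over 72 months: Lender A costs 72 × $1,738.80 + $1,550.00 = $126,743.60; Lender B costs 72 × $1,588.11 + $3,450.00 = $117,793.92.
Lender B is cheaper by $126,743.60 − $117,793.92 = $8,949.68.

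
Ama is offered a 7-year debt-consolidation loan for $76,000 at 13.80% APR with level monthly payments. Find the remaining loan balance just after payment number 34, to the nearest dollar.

$53,611

With monthly rate i = 13.8%/12 = 0.0115000, the balance after k of n payments is P · [(1+i)^n − (1+i)^k] / [(1+i)^n − 1].
(1+0.0115000)^84 = 2.61297056 and (1+0.0115000)^34 = 1.47516351, so the balance is 76,000 × (2.61297056 − 1.47516351) / (2.61297056 − 1) = $53,611.23.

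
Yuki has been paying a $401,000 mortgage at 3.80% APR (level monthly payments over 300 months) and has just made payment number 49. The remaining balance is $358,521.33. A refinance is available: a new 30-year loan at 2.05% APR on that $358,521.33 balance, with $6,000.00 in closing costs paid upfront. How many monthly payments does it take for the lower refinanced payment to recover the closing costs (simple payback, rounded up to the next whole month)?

Current payment = 401,000 × 3.8%/12 / (1 − (1+0.0031667)^−300) = $2,072.59.
Refinanced payment = 358,521.33 × 0.0017083 / (1 − (1+0.0017083)^−360) = $1,334.15.
Monthly savings = $2,072.59 − $1,334.15 = $738.44.
Break-even = $6,000.00 / $738.44 = 8.13 → 9 months.

9 months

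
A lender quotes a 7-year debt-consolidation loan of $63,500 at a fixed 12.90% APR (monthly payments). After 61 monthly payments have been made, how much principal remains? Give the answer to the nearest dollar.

With monthly rate i = 12.9%/12 = 0.0107500, the balance after k of n payments is P · [(1+i)^n − (1+i)^k] / [(1+i)^n − 1].
(1+0.0107500)^84 = 2.45513287 and (1+0.0107500)^61 = 1.91985642, so the balance is 63,500 × (2.45513287 − 1.91985642) / (2.45513287 − 1) = $23,358.73.

$23,359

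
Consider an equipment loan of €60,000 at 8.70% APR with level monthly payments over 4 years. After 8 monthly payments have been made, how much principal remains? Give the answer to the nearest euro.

€51,387

With monthly rate i = 8.7%/12 = 0.0072500, the balance after k of n payments is P · [(1+i)^n − (1+i)^k] / [(1+i)^n − 1].
(1+0.0072500)^48 = 1.41445538 and (1+0.0072500)^8 = 1.05949328, so the balance is 60,000 × (1.41445538 − 1.05949328) / (1.41445538 − 1) = €51,387.26.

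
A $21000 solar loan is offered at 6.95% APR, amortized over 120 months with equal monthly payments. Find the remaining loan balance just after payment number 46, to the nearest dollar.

$14,608

With monthly rate i = 6.95%/12 = 0.0057917, the balance after k of n payments is P · [(1+i)^n − (1+i)^k] / [(1+i)^n − 1].
(1+0.0057917)^120 = 1.99969593 and (1+0.0057917)^46 = 1.30427605, so the balance is 21,000 × (1.99969593 − 1.30427605) / (1.99969593 − 1) = $14,608.26.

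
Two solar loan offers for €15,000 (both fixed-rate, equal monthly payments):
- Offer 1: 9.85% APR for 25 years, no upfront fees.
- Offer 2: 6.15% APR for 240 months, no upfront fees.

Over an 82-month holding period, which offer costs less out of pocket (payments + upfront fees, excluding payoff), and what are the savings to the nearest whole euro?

Offer 2 by €2,128

Offer 1: monthly rate = 9.85%/12 = 0.0082083; payment = 15,000 × 0.0082083 / (1 − (1+0.0082083)^−300) = €134.72.
Offer 2: at 6.15% the monthly rate is 0.0051250, so the payment is 15,000 × 0.0051250 / (1 − 1.0051250^−240) = €108.77.
Over 82 months: Offer 1 costs 82 × €134.72 = €11,047.04; Offer 2 costs 82 × €108.77 = €8,919.14.
Offer 2 is cheaper by €11,047.04 − €8,919.14 = €2,127.90.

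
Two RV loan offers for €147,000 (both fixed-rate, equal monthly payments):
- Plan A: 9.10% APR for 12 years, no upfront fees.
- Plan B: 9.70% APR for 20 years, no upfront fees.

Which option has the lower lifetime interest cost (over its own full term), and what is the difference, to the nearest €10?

Plan A: at 9.10% the monthly rate is 0.0075833, so the payment is 147,000 × 0.0075833 / (1 − 1.0075833^−144) = €1,681.19.
Total interest on Plan A = 144 × €1,681.19 − €147,000 = €95,091.36.
Plan B: monthly rate = 9.7%/12 = 0.0080833; payment = 147,000 × 0.0080833 / (1 − (1+0.0080833)^−240) = €1,389.49.
Total interest on Plan B = 240 × €1,389.49 − €147,000 = €186,477.60.
Plan A is lower by €91,386.24.

Plan A by €91,390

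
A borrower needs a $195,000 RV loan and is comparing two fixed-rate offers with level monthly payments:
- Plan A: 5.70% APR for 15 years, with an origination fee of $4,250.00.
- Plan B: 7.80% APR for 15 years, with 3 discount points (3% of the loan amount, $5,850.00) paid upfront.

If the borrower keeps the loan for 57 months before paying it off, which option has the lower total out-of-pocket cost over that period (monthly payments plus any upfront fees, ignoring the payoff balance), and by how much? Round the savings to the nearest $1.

Plan A by $14,539

Plan A: at 5.70% the monthly rate is 0.0047500, so the payment is 195,000 × 0.0047500 / (1 − 1.0047500^−180) = $1,614.08.
Plan B: at 7.80% the monthly rate is 0.0065000, so the payment is 195,000 × 0.0065000 / (1 − 1.0065000^−180) = $1,841.08.
Over 57 months: Plan A costs 57 × $1,614.08 + $4,250.00 = $96,252.56; Plan B costs 57 × $1,841.08 + $5,850.00 = $110,791.56.
Plan A is cheaper by $110,791.56 − $96,252.56 = $14,539.00.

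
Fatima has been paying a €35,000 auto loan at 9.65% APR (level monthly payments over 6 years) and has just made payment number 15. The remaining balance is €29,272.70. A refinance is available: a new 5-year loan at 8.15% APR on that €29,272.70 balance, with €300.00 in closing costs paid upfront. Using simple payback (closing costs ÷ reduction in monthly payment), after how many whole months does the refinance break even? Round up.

7 months

Current payment = 35,000 × 9.65%/12 / (1 − (1+0.0080417)^−72) = €642.24.
Refinanced payment = 29,272.70 × 0.0067917 / (1 − (1+0.0067917)^−60) = €595.65.
Monthly savings = €642.24 − €595.65 = €46.59.
Break-even = €300.00 / €46.59 = 6.44 → 7 months.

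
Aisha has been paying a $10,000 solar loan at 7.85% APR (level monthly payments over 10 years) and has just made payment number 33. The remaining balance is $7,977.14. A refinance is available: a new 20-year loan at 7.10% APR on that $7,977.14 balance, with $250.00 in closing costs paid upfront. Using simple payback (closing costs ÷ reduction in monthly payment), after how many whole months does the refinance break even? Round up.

Current payment = 10,000 × 7.85%/12 / (1 − (1+0.0065417)^−120) = $120.54.
Refinanced payment = 7,977.14 × 0.0059167 / (1 − (1+0.0059167)^−240) = $62.33.
Monthly savings = $120.54 − $62.33 = $58.21.
Break-even = $250.00 / $58.21 = 4.29 → 5 months.

5 months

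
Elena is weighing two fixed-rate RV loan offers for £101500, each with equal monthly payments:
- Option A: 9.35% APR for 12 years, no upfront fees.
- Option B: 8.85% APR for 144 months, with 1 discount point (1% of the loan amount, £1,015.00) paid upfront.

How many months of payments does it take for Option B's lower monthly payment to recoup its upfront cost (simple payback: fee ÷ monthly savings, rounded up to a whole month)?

36 months

Option A: monthly rate = 9.35%/12 = 0.0077917; payment = 101,500 × 0.0077917 / (1 − (1+0.0077917)^−144) = £1,175.20.
Option B: monthly rate = 8.85%/12 = 0.0073750; payment = 101,500 × 0.0073750 / (1 − (1+0.0073750)^−144) = £1,146.54.
Monthly savings = £1,175.20 − £1,146.54 = £28.66.
Break-even = £1,015.00 / £28.66 = 35.42 → 36 months.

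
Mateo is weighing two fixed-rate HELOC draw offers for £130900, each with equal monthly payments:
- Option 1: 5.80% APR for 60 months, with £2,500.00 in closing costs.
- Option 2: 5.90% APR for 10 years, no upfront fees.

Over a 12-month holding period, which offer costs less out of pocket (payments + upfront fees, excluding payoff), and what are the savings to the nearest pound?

Option 1: monthly rate = 5.8%/12 = 0.0048333; payment = 130,900 × 0.0048333 / (1 − (1+0.0048333)^−60) = £2,518.51.
Option 2: at 5.90% the monthly rate is 0.0049167, so the payment is 130,900 × 0.0049167 / (1 − 1.0049167^−120) = £1,446.69.
Over 12 months: Option 1 costs 12 × £2,518.51 + £2,500.00 = £32,722.12; Option 2 costs 12 × £1,446.69 = £17,360.28.
Option 2 is cheaper by £32,722.12 − £17,360.28 = £15,361.84.

Option 2 by £15,362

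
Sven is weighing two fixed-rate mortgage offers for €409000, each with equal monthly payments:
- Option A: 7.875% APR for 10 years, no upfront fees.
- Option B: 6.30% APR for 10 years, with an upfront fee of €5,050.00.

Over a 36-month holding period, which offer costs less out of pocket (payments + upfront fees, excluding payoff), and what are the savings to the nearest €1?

Option A: at 7.875% the monthly rate is 0.0065625, so the payment is 409,000 × 0.0065625 / (1 − 1.0065625^−120) = €4,935.33.
Option B: at 6.30% the monthly rate is 0.0052500, so the payment is 409,000 × 0.0052500 / (1 − 1.0052500^−120) = €4,602.60.
Over 36 months: Option A costs 36 × €4,935.33 = €177,671.88; Option B costs 36 × €4,602.60 + €5,050.00 = €170,743.60.
Option B is cheaper by €177,671.88 − €170,743.60 = €6,928.28.

Option B by €6,928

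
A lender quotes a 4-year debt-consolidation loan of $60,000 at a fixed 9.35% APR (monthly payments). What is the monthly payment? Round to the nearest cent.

Monthly rate = 9.35%/12 = 0.0077917; payment = 60,000 × 0.0077917 / (1 − (1+0.0077917)^−48) = $1,503.09.

$1,503.09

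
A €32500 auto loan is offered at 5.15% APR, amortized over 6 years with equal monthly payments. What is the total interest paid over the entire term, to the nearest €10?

€5,350

Monthly rate = 5.15%/12 = 0.0042917; payment = 32,500 × 0.0042917 / (1 − (1+0.0042917)^−72) = €525.67.
Total paid = 72 × €525.67 = €37,848.24; interest = €37,848.24 − €32,500 = €5,348.24.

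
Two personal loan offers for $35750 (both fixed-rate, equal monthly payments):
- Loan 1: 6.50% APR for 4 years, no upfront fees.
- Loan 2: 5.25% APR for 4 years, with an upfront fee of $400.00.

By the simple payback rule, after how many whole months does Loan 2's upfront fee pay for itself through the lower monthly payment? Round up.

20 months

Loan 1: at 6.50% the monthly rate is 0.0054167, so the payment is 35,750 × 0.0054167 / (1 − 1.0054167^−48) = $847.81.
Loan 2: monthly rate = 5.25%/12 = 0.0043750; payment = 35,750 × 0.0043750 / (1 − (1+0.0043750)^−48) = $827.35.
Monthly savings = $847.81 − $827.35 = $20.46.
Break-even = $400.00 / $20.46 = 19.55 → 20 months.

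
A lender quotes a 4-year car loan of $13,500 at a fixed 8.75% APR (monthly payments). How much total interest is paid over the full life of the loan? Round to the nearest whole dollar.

At 8.75% the monthly rate is 0.0072917, so the payment is 13,500 × 0.0072917 / (1 − 1.0072917^−48) = $334.35.
Total paid = 48 × $334.35 = $16,048.80; interest = $16,048.80 − $13,500 = $2,548.80.

$2,549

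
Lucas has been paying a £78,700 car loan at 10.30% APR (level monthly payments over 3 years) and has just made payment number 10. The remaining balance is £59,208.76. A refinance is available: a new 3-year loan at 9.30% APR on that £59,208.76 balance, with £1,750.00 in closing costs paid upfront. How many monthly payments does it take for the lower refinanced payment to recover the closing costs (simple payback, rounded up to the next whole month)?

Current payment = 78,700 × 10.3%/12 / (1 − (1+0.0085833)^−36) = £2,550.53.
Refinanced payment = 59,208.76 × 0.0077500 / (1 − (1+0.0077500)^−36) = £1,891.10.
Monthly savings = £2,550.53 − £1,891.10 = £659.43.
Break-even = £1,750.00 / £659.43 = 2.65 → 3 months.

3 months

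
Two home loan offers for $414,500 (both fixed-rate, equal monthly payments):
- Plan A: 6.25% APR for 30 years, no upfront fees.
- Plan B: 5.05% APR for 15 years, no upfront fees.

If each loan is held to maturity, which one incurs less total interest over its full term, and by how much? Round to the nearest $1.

Plan B by $326,817

Plan A: monthly rate = 6.25%/12 = 0.0052083; payment = 414,500 × 0.0052083 / (1 − (1+0.0052083)^−360) = $2,552.15.
Total interest on Plan A = 360 × $2,552.15 − $414,500 = $504,274.00.
Plan B: monthly rate = 5.05%/12 = 0.0042083; payment = 414,500 × 0.0042083 / (1 − (1+0.0042083)^−180) = $3,288.65.
Total interest on Plan B = 180 × $3,288.65 − $414,500 = $177,457.00.
Plan B is lower by $326,817.00.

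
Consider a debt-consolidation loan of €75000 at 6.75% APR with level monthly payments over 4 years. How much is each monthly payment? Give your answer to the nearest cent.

€1,787.28

At 6.75% the monthly rate is 0.0056250, so the payment is 75,000 × 0.0056250 / (1 − 1.0056250^−48) = €1,787.28.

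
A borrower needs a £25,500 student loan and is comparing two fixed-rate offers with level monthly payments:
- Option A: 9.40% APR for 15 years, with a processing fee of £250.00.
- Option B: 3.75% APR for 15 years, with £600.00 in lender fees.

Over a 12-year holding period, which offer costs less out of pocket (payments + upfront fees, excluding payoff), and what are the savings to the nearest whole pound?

Option A: monthly rate = 9.4%/12 = 0.0078333; payment = 25,500 × 0.0078333 / (1 − (1+0.0078333)^−180) = £264.74.
Option B: at 3.75% the monthly rate is 0.0031250, so the payment is 25,500 × 0.0031250 / (1 − 1.0031250^−180) = £185.44.
Over 144 months: Option A costs 144 × £264.74 + £250.00 = £38,372.56; Option B costs 144 × £185.44 + £600.00 = £27,303.36.
Option B is cheaper by £38,372.56 − £27,303.36 = £11,069.20.

Option B by £11,069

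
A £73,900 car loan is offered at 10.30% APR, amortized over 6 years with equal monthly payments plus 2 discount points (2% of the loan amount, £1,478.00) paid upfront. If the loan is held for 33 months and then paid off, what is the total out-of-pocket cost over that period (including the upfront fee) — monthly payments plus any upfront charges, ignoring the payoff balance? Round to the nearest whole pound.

£47,027

Monthly rate = 10.3%/12 = 0.0085833; payment = 73,900 × 0.0085833 / (1 − (1+0.0085833)^−72) = £1,380.27.
Total outlay = 33 × £1,380.27 + £1,478.00 = £47,026.91.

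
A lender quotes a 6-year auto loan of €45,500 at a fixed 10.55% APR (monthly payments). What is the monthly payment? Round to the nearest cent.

€855.60

Monthly rate = 10.55%/12 = 0.0087917; payment = 45,500 × 0.0087917 / (1 − (1+0.0087917)^−72) = €855.60.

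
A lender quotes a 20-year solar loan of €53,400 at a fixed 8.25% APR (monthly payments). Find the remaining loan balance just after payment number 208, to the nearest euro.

€13,030

With monthly rate i = 8.25%/12 = 0.0068750, the balance after k of n payments is P · [(1+i)^n − (1+i)^k] / [(1+i)^n − 1].
(1+0.0068750)^240 = 5.17766399 and (1+0.0068750)^208 = 4.15830188, so the balance is 53,400 × (5.17766399 − 4.15830188) / (5.17766399 − 1) = €13,029.75.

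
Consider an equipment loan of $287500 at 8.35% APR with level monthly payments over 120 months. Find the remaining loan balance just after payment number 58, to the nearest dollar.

$177,854

With monthly rate i = 8.35%/12 = 0.0069583, the balance after k of n payments is P · [(1+i)^n − (1+i)^k] / [(1+i)^n − 1].
(1+0.0069583)^120 = 2.29815885 and (1+0.0069583)^58 = 1.49508891, so the balance is 287,500 × (2.29815885 − 1.49508891) / (2.29815885 − 1) = $177,853.89.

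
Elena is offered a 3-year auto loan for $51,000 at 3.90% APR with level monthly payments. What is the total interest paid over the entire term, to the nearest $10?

Monthly rate = 3.9%/12 = 0.0032500; payment = 51,000 × 0.0032500 / (1 − (1+0.0032500)^−36) = $1,503.46.
Total paid = 36 × $1,503.46 = $54,124.56; interest = $54,124.56 − $51,000 = $3,124.56.

$3,120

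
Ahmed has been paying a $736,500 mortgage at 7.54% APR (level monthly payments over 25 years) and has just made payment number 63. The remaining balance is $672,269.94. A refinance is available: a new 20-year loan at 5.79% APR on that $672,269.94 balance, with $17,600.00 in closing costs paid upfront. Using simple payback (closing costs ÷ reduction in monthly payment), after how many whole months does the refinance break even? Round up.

Current payment = 736,500 × 7.54%/12 / (1 − (1+0.0062833)^−300) = $5,461.85.
Refinanced payment = 672,269.94 × 0.0048250 / (1 − (1+0.0048250)^−240) = $4,735.26.
Monthly savings = $5,461.85 − $4,735.26 = $726.59.
Break-even = $17,600.00 / $726.59 = 24.22 → 25 months.

25 months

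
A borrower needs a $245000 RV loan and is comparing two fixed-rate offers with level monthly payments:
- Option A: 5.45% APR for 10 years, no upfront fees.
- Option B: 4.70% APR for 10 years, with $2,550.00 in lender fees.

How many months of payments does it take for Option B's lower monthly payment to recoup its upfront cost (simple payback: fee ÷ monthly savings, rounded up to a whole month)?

Option A: at 5.45% the monthly rate is 0.0045417, so the payment is 245,000 × 0.0045417 / (1 − 1.0045417^−120) = $2,652.83.
Option B: at 4.70% the monthly rate is 0.0039167, so the payment is 245,000 × 0.0039167 / (1 − 1.0039167^−120) = $2,562.83.
Monthly savings = $2,652.83 − $2,562.83 = $90.00.
Break-even = $2,550.00 / $90.00 = 28.33 → 29 months.

29 months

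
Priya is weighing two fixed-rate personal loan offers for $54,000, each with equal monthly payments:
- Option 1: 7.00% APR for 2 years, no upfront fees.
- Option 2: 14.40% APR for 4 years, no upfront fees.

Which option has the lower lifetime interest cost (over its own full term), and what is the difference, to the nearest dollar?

Option 1: at 7.00% the monthly rate is 0.0058333, so the payment is 54,000 × 0.0058333 / (1 − 1.0058333^−24) = $2,417.72.
Total interest on Option 1 = 24 × $2,417.72 − $54,000 = $4,025.28.
Option 2: at 14.40% the monthly rate is 0.0120000, so the payment is 54,000 × 0.0120000 / (1 − 1.0120000^−48) = $1,486.49.
Total interest on Option 2 = 48 × $1,486.49 − $54,000 = $17,351.52.
Option 1 is lower by $13,326.24.

Option 1 by $13,326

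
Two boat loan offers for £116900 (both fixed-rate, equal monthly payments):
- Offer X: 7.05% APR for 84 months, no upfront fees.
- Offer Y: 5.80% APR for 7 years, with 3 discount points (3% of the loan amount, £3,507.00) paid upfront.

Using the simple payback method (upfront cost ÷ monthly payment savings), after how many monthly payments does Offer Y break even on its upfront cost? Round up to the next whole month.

50 months

Offer X: monthly rate = 7.05%/12 = 0.0058750; payment = 116,900 × 0.0058750 / (1 − (1+0.0058750)^−84) = £1,767.19.
Offer Y: monthly rate = 5.8%/12 = 0.0048333; payment = 116,900 × 0.0048333 / (1 − (1+0.0048333)^−84) = £1,696.55.
Monthly savings = £1,767.19 − £1,696.55 = £70.64.
Break-even = £3,507.00 / £70.64 = 49.65 → 50 months.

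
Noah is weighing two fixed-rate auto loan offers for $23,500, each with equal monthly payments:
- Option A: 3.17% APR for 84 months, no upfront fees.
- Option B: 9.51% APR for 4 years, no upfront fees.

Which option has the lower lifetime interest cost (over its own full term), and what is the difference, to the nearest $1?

Option A by $2,110

Option A: monthly rate = 3.17%/12 = 0.0026417; payment = 23,500 × 0.0026417 / (1 − (1+0.0026417)^−84) = $312.32.
Total interest on Option A = 84 × $312.32 − $23,500 = $2,734.88.
Option B: monthly rate = 9.51%/12 = 0.0079250; payment = 23,500 × 0.0079250 / (1 − (1+0.0079250)^−48) = $590.51.
Total interest on Option B = 48 × $590.51 − $23,500 = $4,844.48.
Option A is lower by $2,109.60.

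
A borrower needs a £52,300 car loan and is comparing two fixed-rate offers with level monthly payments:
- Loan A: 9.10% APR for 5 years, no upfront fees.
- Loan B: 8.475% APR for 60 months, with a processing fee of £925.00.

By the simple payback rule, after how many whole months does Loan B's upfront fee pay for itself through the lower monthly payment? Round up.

Loan A: at 9.10% the monthly rate is 0.0075833, so the payment is 52,300 × 0.0075833 / (1 − 1.0075833^−60) = £1,088.20.
Loan B: monthly rate = 8.475%/12 = 0.0070625; payment = 52,300 × 0.0070625 / (1 − (1+0.0070625)^−60) = £1,072.38.
Monthly savings = £1,088.20 − £1,072.38 = £15.82.
Break-even = £925.00 / £15.82 = 58.47 → 59 months.

59 months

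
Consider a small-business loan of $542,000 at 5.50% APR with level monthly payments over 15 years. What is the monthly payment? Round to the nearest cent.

$4,428.59

At 5.50% the monthly rate is 0.0045833, so the payment is 542,000 × 0.0045833 / (1 − 1.0045833^−180) = $4,428.59.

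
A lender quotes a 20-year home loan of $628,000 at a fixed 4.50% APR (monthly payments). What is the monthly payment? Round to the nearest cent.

$3,973.04

Monthly rate = 4.5%/12 = 0.0037500; payment = 628,000 × 0.0037500 / (1 − (1+0.0037500)^−240) = $3,973.04.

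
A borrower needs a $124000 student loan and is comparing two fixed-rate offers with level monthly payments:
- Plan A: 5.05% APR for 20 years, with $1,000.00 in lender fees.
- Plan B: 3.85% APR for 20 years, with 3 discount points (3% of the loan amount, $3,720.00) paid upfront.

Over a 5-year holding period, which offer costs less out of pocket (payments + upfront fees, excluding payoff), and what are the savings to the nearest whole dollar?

Plan A: at 5.05% the monthly rate is 0.0042083, so the payment is 124,000 × 0.0042083 / (1 − 1.0042083^−240) = $821.77.
Plan B: at 3.85% the monthly rate is 0.0032083, so the payment is 124,000 × 0.0032083 / (1 − 1.0032083^−240) = $741.65.
Over 60 months: Plan A costs 60 × $821.77 + $1,000.00 = $50,306.20; Plan B costs 60 × $741.65 + $3,720.00 = $48,219.00.
Plan B is cheaper by $50,306.20 − $48,219.00 = $2,087.20.

Plan B by $2,087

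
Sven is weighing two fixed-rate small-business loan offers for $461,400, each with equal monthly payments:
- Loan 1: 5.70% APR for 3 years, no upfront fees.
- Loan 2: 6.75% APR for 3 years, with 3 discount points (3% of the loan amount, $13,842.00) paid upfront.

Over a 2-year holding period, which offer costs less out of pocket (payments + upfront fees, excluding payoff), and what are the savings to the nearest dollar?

Loan 1: at 5.70% the monthly rate is 0.0047500, so the payment is 461,400 × 0.0047500 / (1 − 1.0047500^−36) = $13,974.05.
Loan 2: monthly rate = 6.75%/12 = 0.0056250; payment = 461,400 × 0.0056250 / (1 − (1+0.0056250)^−36) = $14,194.01.
Over 24 months: Loan 1 costs 24 × $13,974.05 = $335,377.20; Loan 2 costs 24 × $14,194.01 + $13,842.00 = $354,498.24.
Loan 1 is cheaper by $354,498.24 − $335,377.20 = $19,121.04.

Loan 1 by $19,121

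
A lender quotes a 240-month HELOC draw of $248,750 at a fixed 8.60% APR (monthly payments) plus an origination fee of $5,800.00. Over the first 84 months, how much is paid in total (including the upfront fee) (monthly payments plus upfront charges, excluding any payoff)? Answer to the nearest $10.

$188,460

Monthly rate = 8.6%/12 = 0.0071667; payment = 248,750 × 0.0071667 / (1 − (1+0.0071667)^−240) = $2,174.48.
Total outlay = 84 × $2,174.48 + $5,800.00 = $188,456.32.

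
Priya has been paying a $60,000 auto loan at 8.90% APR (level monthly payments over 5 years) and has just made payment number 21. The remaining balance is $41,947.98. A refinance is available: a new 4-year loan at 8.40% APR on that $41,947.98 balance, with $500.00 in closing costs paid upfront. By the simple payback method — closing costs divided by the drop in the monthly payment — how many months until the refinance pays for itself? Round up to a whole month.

Current payment = 60,000 × 8.9%/12 / (1 − (1+0.0074167)^−60) = $1,242.59.
Refinanced payment = 41,947.98 × 0.0070000 / (1 − (1+0.0070000)^−48) = $1,031.97.
Monthly savings = $1,242.59 − $1,031.97 = $210.62.
Break-even = $500.00 / $210.62 = 2.37 → 3 months.

3 months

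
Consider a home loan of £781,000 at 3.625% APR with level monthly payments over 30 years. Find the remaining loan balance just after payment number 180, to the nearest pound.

£493,978

With monthly rate i = 3.625%/12 = 0.0030208, the balance after k of n payments is P · [(1+i)^n − (1+i)^k] / [(1+i)^n − 1].
(1+0.0030208)^360 = 2.96198817 and (1+0.0030208)^180 = 1.72104276, so the balance is 781,000 × (2.96198817 − 1.72104276) / (2.96198817 − 1) = £493,977.68.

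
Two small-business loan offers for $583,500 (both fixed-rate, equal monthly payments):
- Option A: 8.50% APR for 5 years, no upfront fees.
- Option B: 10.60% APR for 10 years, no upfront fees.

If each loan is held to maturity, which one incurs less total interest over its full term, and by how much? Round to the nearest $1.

Option A by $230,456

Option A: monthly rate = 8.5%/12 = 0.0070833; payment = 583,500 × 0.0070833 / (1 − (1+0.0070833)^−60) = $11,971.40.
Total interest on Option A = 60 × $11,971.40 − $583,500 = $134,784.00.
Option B: monthly rate = 10.6%/12 = 0.0088333; payment = 583,500 × 0.0088333 / (1 − (1+0.0088333)^−120) = $7,906.17.
Total interest on Option B = 120 × $7,906.17 − $583,500 = $365,240.40.
Option A is lower by $230,456.40.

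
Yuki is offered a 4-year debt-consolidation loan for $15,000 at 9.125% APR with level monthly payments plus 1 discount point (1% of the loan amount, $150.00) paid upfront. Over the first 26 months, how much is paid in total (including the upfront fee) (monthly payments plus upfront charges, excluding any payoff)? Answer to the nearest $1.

$9,878

At 9.125% the monthly rate is 0.0076042, so the payment is 15,000 × 0.0076042 / (1 − 1.0076042^−48) = $374.17.
Total outlay = 26 × $374.17 + $150.00 = $9,878.42.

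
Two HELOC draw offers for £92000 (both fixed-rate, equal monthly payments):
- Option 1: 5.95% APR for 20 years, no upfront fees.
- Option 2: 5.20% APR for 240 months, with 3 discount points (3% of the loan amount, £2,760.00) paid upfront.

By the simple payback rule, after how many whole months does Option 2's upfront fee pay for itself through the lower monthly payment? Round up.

Option 1: at 5.95% the monthly rate is 0.0049583, so the payment is 92,000 × 0.0049583 / (1 − 1.0049583^−240) = £656.47.
Option 2: at 5.20% the monthly rate is 0.0043333, so the payment is 92,000 × 0.0043333 / (1 − 1.0043333^−240) = £617.37.
Monthly savings = £656.47 − £617.37 = £39.10.
Break-even = £2,760.00 / £39.10 = 70.59 → 71 months.

71 months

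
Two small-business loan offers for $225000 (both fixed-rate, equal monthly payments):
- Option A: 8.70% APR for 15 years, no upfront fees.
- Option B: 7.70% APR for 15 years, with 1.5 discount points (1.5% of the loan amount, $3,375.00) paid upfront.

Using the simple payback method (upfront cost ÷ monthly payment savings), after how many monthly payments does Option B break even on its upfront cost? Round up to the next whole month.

Option A: at 8.70% the monthly rate is 0.0072500, so the payment is 225,000 × 0.0072500 / (1 − 1.0072500^−180) = $2,242.12.
Option B: at 7.70% the monthly rate is 0.0064167, so the payment is 225,000 × 0.0064167 / (1 − 1.0064167^−180) = $2,111.43.
Monthly savings = $2,242.12 − $2,111.43 = $130.69.
Break-even = $3,375.00 / $130.69 = 25.82 → 26 months.

26 months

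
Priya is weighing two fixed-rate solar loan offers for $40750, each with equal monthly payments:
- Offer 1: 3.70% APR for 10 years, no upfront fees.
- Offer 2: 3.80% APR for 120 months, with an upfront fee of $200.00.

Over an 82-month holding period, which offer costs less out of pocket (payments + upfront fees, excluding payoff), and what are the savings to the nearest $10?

Offer 1 by $360

Offer 1: at 3.70% the monthly rate is 0.0030833, so the payment is 40,750 × 0.0030833 / (1 − 1.0030833^−120) = $406.79.
Offer 2: at 3.80% the monthly rate is 0.0031667, so the payment is 40,750 × 0.0031667 / (1 − 1.0031667^−120) = $408.71.
Over 82 months: Offer 1 costs 82 × $406.79 = $33,356.78; Offer 2 costs 82 × $408.71 + $200.00 = $33,714.22.
Offer 1 is cheaper by $33,714.22 − $33,356.78 = $357.44.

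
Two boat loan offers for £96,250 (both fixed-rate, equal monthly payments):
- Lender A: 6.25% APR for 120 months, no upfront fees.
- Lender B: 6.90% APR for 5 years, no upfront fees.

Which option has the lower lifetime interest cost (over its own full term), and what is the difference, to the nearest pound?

Lender B by £15,604

Lender A: at 6.25% the monthly rate is 0.0052083, so the payment is 96,250 × 0.0052083 / (1 − 1.0052083^−120) = £1,080.70.
Total interest on Lender A = 120 × £1,080.70 − £96,250 = £33,434.00.
Lender B: at 6.90% the monthly rate is 0.0057500, so the payment is 96,250 × 0.0057500 / (1 − 1.0057500^−60) = £1,901.33.
Total interest on Lender B = 60 × £1,901.33 − £96,250 = £17,829.80.
Lender B is lower by £15,604.20.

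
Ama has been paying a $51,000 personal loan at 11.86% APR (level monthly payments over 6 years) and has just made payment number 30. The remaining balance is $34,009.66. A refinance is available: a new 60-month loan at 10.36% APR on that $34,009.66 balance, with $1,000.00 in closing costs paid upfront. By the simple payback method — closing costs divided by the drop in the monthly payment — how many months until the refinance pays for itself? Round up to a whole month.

4 months

Current payment = 51,000 × 11.86%/12 / (1 − (1+0.0098833)^−72) = $993.35.
Refinanced payment = 34,009.66 × 0.0086333 / (1 − (1+0.0086333)^−60) = $728.64.
Monthly savings = $993.35 − $728.64 = $264.71.
Break-even = $1,000.00 / $264.71 = 3.78 → 4 months.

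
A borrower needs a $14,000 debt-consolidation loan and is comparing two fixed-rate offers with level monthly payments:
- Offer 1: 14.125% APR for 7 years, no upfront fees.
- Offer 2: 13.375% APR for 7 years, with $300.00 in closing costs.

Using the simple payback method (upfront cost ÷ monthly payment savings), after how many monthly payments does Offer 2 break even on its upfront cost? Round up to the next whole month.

52 months

Offer 1: at 14.125% the monthly rate is 0.0117708, so the payment is 14,000 × 0.0117708 / (1 − 1.0117708^−84) = $263.33.
Offer 2: at 13.375% the monthly rate is 0.0111458, so the payment is 14,000 × 0.0111458 / (1 − 1.0111458^−84) = $257.55.
Monthly savings = $263.33 − $257.55 = $5.78.
Break-even = $300.00 / $5.78 = 51.90 → 52 months.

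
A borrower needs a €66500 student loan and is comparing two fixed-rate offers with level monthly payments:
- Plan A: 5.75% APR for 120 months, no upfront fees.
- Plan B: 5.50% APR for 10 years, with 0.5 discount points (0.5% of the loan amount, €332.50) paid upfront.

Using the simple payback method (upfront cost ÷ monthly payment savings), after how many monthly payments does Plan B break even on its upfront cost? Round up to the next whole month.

41 months

Plan A: at 5.75% the monthly rate is 0.0047917, so the payment is 66,500 × 0.0047917 / (1 − 1.0047917^−120) = €729.97.
Plan B: at 5.50% the monthly rate is 0.0045833, so the payment is 66,500 × 0.0045833 / (1 − 1.0045833^−120) = €721.70.
Monthly savings = €729.97 − €721.70 = €8.27.
Break-even = €332.50 / €8.27 = 40.21 → 41 months.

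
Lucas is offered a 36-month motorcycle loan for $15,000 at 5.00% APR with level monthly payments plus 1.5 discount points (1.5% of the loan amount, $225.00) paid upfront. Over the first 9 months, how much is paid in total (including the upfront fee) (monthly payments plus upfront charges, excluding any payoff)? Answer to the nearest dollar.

At 5.00% the monthly rate is 0.0041667, so the payment is 15,000 × 0.0041667 / (1 − 1.0041667^−36) = $449.56.
Total outlay = 9 × $449.56 + $225.00 = $4,271.04.

$4,271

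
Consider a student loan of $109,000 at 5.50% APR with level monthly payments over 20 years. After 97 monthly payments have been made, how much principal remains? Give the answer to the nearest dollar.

With monthly rate i = 5.5%/12 = 0.0045833, the balance after k of n payments is P · [(1+i)^n − (1+i)^k] / [(1+i)^n − 1].
(1+0.0045833)^240 = 2.99662556 and (1+0.0045833)^97 = 1.55825655, so the balance is 109,000 × (2.99662556 − 1.55825655) / (2.99662556 − 1) = $78,523.60.

$78,524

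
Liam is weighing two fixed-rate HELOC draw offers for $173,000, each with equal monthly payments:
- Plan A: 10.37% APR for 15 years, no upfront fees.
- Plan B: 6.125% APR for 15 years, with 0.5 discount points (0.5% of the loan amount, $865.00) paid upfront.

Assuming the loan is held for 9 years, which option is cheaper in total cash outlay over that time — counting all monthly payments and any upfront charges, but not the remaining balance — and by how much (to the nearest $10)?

Plan B by $45,230

Plan A: at 10.37% the monthly rate is 0.0086417, so the payment is 173,000 × 0.0086417 / (1 − 1.0086417^−180) = $1,898.42.
Plan B: monthly rate = 6.125%/12 = 0.0051042; payment = 173,000 × 0.0051042 / (1 − (1+0.0051042)^−180) = $1,471.58.
Over 108 months: Plan A costs 108 × $1,898.42 = $205,029.36; Plan B costs 108 × $1,471.58 + $865.00 = $159,795.64.
Plan B is cheaper by $205,029.36 − $159,795.64 = $45,233.72.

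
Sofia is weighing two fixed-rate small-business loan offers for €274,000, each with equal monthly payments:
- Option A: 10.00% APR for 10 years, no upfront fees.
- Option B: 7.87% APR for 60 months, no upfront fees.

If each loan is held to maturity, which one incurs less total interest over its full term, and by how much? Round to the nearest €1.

Option B by €102,190

Option A: monthly rate = 10%/12 = 0.0083333; payment = 274,000 × 0.0083333 / (1 − (1+0.0083333)^−120) = €3,620.93.
Total interest on Option A = 120 × €3,620.93 − €274,000 = €160,511.60.
Option B: monthly rate = 7.87%/12 = 0.0065583; payment = 274,000 × 0.0065583 / (1 − (1+0.0065583)^−60) = €5,538.70.
Total interest on Option B = 60 × €5,538.70 − €274,000 = €58,322.00.
Option B is lower by €102,189.60.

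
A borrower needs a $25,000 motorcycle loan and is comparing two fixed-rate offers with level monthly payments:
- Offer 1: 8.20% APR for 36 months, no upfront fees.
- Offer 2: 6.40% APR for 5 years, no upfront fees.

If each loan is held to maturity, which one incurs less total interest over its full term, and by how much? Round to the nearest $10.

Offer 1: at 8.20% the monthly rate is 0.0068333, so the payment is 25,000 × 0.0068333 / (1 − 1.0068333^−36) = $785.72.
Total interest on Offer 1 = 36 × $785.72 − $25,000 = $3,285.92.
Offer 2: monthly rate = 6.4%/12 = 0.0053333; payment = 25,000 × 0.0053333 / (1 − (1+0.0053333)^−60) = $487.98.
Total interest on Offer 2 = 60 × $487.98 − $25,000 = $4,278.80.
Offer 1 is lower by $992.88.

Offer 1 by $990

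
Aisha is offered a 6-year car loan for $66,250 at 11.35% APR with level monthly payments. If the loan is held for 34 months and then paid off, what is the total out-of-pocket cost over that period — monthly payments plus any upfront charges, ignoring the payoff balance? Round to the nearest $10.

Monthly rate = 11.35%/12 = 0.0094583; payment = 66,250 × 0.0094583 / (1 − (1+0.0094583)^−72) = $1,272.92.
Total outlay = 34 × $1,272.92 = $43,279.28.

$43,280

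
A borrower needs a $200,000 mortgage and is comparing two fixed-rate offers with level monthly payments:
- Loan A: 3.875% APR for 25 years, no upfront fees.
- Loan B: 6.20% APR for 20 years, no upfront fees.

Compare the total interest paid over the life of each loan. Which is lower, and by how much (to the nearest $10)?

Loan A: at 3.875% the monthly rate is 0.0032292, so the payment is 200,000 × 0.0032292 / (1 − 1.0032292^−300) = $1,041.92.
Total interest on Loan A = 300 × $1,041.92 − $200,000 = $112,576.00.
Loan B: monthly rate = 6.2%/12 = 0.0051667; payment = 200,000 × 0.0051667 / (1 − (1+0.0051667)^−240) = $1,456.03.
Total interest on Loan B = 240 × $1,456.03 − $200,000 = $149,447.20.
Loan A is lower by $36,871.20.

Loan A by $36,870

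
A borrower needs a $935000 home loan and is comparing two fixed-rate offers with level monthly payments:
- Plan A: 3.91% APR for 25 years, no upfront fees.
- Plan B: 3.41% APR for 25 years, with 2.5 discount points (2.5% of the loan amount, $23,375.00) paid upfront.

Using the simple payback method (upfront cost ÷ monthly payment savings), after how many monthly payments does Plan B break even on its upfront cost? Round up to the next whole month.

Plan A: monthly rate = 3.91%/12 = 0.0032583; payment = 935,000 × 0.0032583 / (1 − (1+0.0032583)^−300) = $4,888.93.
Plan B: monthly rate = 3.41%/12 = 0.0028417; payment = 935,000 × 0.0028417 / (1 − (1+0.0028417)^−300) = $4,635.82.
Monthly savings = $4,888.93 − $4,635.82 = $253.11.
Break-even = $23,375.00 / $253.11 = 92.35 → 93 months.

93 months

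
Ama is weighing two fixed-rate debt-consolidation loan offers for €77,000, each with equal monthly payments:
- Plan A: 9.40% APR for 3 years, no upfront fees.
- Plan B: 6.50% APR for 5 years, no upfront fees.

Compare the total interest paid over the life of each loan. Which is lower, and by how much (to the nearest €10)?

Plan A: monthly rate = 9.4%/12 = 0.0078333; payment = 77,000 × 0.0078333 / (1 − (1+0.0078333)^−36) = €2,462.94.
Total interest on Plan A = 36 × €2,462.94 − €77,000 = €11,665.84.
Plan B: at 6.50% the monthly rate is 0.0054167, so the payment is 77,000 × 0.0054167 / (1 − 1.0054167^−60) = €1,506.59.
Total interest on Plan B = 60 × €1,506.59 − €77,000 = €13,395.40.
Plan A is lower by €1,729.56.

Plan A by €1,730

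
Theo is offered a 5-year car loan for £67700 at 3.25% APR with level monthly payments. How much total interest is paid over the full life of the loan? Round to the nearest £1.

Monthly rate = 3.25%/12 = 0.0027083; payment = 67,700 × 0.0027083 / (1 − (1+0.0027083)^−60) = £1,224.02.
Total paid = 60 × £1,224.02 = £73,441.20; interest = £73,441.20 − £67,700 = £5,741.20.

£5,741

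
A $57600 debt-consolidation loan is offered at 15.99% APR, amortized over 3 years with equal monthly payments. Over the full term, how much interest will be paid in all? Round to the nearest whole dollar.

$15,291

Monthly rate = 15.99%/12 = 0.0133250; payment = 57,600 × 0.0133250 / (1 − (1+0.0133250)^−36) = $2,024.76.
Total paid = 36 × $2,024.76 = $72,891.36; interest = $72,891.36 − $57,600 = $15,291.36.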